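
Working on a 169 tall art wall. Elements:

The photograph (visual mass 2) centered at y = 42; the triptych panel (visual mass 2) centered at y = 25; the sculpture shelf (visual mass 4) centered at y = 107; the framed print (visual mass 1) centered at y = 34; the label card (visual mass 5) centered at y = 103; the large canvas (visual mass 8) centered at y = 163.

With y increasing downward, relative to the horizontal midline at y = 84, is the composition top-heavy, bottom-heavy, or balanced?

Total weight = 2 + 2 + 4 + 1 + 5 + 8 = 22.
Σw·y = 2415; ȳ = 2415/22 ≈ 109.77.
109.8 lies below (larger y than) the midline 84, so the layout is bottom-heavy.

bottom-heavy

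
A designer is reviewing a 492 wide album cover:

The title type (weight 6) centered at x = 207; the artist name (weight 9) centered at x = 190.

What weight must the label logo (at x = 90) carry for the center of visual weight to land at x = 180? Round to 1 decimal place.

Existing Σw = 15 (6 + 9); existing moment 6·207 + 9·190 = 2952.
For the centroid to hit 180: (2952 + w·90) / (15 + w) = 180.
Rearranging, w·(90 − 180) = 180·15 − 2952 = -252, so w ≈ -252/-90 = 2.80.

w ≈ 2.8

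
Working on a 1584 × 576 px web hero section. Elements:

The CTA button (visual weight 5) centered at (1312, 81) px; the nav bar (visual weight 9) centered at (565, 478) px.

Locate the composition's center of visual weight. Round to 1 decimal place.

Weights sum to 5 + 9 = 14.
x-moment: 5·1312 + 9·565 = 11645; centroid 11645/14 ≈ 831.79.
y-moment: 5·81 + 9·478 = 4707; centroid 4707/14 ≈ 336.21.

(831.8, 336.2)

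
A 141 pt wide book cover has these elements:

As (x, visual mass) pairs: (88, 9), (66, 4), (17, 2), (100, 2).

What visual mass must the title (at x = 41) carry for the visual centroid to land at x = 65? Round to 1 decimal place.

w ≈ 7.7

Existing Σw = 17 (9 + 4 + 2 + 2); existing moment 9·88 + 4·66 + 2·17 + 2·100 = 1290.
For the centroid to hit 65: (1290 + w·41) / (17 + w) = 65.
So w = (65·17 − 1290)/(41 − 65) = -185/-24 ≈ 7.71.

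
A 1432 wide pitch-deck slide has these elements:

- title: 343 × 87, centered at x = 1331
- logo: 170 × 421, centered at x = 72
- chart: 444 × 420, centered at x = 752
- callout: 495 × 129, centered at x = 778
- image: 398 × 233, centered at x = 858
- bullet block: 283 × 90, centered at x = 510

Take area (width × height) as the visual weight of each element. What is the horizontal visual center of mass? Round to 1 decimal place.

Areas → weights: title 343·87 = 29841, logo 170·421 = 71570, chart 444·420 = 186480, callout 495·129 = 63855, image 398·233 = 92734, bullet block 283·90 = 25470; Σw = 469950.
x: (29841·1331 + 71570·72 + 186480·752 + 63855·778 + 92734·858 + 25470·510) / 469950 = 327339033 / 469950 ≈ 696.54

x ≈ 696.5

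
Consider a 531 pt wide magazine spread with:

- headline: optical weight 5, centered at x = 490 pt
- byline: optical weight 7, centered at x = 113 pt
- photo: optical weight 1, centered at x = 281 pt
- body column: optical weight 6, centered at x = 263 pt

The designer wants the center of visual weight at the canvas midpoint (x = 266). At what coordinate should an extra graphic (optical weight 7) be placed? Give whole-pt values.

x ≈ 259

New total weight: (5 + 7 + 1 + 6) + 7 = 26.
x: target moment 26×266 = 6916; current 5·490 + 7·113 + 1·281 + 6·263 = 5100; the extra graphic supplies 1816, so x = 1816/7 ≈ 259.43.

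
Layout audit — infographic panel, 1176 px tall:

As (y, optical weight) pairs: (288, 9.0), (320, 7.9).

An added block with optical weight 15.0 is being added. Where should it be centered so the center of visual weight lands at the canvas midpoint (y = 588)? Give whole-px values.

After adding the added block, total weight = 9.0 + 7.9 + 15.0 = 31.9.
y: need Σw·y = 31.9·588 = 18757.2. Existing = 9.0·288 + 7.9·320 = 5120.0. Remainder 13637.2 / 15.0 ≈ 909.15.

y ≈ 909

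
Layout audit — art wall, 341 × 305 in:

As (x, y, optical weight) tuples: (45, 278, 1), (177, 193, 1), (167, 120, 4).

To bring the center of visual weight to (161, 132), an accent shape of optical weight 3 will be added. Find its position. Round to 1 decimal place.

After adding the accent shape, total weight = 1 + 1 + 4 + 3 = 9.
Along x: (890 + 3·x) / 9 = 161 (existing moment 1·45 + 1·177 + 4·167 = 890) ⇒ x = (1449 − 890) / 3 ≈ 186.33.
Along y: (951 + 3·y) / 9 = 132 (existing moment 1·278 + 1·193 + 4·120 = 951) ⇒ y = (1188 − 951) / 3 ≈ 79.00.

(186.3, 79.0)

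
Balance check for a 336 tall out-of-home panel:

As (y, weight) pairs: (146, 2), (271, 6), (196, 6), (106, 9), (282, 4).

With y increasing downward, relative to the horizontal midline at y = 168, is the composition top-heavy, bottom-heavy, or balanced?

bottom-heavy

Total weight = 2 + 6 + 6 + 9 + 4 = 27.
y-moment: 2·146 + 6·271 + 6·196 + 9·106 + 4·282 = 5176; centroid 5176/27 ≈ 191.70.
191.7 vs midline 168 → bottom-heavy.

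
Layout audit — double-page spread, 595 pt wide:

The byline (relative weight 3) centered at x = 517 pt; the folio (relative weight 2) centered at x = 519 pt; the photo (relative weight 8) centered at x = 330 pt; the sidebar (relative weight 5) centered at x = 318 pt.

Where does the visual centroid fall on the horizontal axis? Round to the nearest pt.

x ≈ 379

Σw = 3 + 2 + 8 + 5 = 18.
Σw·x = 3·517 + 2·519 + 8·330 + 5·318 = 6819, so x̄ = 6819/18 ≈ 378.83.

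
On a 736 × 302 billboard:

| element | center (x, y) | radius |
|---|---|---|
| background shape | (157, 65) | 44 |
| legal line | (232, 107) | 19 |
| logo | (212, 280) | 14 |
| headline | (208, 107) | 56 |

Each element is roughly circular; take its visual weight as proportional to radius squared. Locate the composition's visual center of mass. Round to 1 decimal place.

r² weights: background shape 44² = 1936, legal line 19² = 361, logo 14² = 196, headline 56² = 3136. Total = 5629.
x-moment: 1936·157 + 361·232 + 196·212 + 3136·208 = 1081544; centroid 1081544/5629 ≈ 192.14.
y-moment: 1936·65 + 361·107 + 196·280 + 3136·107 = 554899; centroid 554899/5629 ≈ 98.58.

(192.1, 98.6)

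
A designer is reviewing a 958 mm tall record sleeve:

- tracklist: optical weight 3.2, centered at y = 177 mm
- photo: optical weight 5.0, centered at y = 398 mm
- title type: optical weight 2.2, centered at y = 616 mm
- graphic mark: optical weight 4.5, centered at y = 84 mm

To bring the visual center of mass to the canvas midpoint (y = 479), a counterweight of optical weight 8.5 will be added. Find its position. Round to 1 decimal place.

y ≈ 814.0

After adding the counterweight, total weight = 3.2 + 5.0 + 2.2 + 4.5 + 8.5 = 23.4.
Along y: (4289.6 + 8.5·y) / 23.4 = 479 (existing moment 3.2·177 + 5.0·398 + 2.2·616 + 4.5·84 = 4289.6) ⇒ y = (11208.6 − 4289.6) / 8.5 ≈ 814.00.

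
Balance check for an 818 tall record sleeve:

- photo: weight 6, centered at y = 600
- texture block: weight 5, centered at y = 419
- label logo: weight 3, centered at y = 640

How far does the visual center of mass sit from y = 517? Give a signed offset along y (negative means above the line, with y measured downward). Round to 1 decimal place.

≈ 26.9

Total weight = 6 + 5 + 3 = 14.
Σw·y = 6·600 + 5·419 + 3·640 = 7615, so ȳ = 7615/14 ≈ 543.93.
Against y = 517, that's 543.93 − 517 = 26.93.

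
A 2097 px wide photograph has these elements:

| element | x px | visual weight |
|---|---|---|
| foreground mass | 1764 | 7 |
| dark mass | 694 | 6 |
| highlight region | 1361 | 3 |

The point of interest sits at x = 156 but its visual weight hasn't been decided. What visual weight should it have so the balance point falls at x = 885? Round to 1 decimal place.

w ≈ 8.8

Fixed elements: Σw = 7 + 6 + 3 = 16, Σw·x = 7·1764 + 6·694 + 3·1361 = 20595.
Balance at x = 885 requires (20595 + w·156) / (16 + w) = 885.
So w = (885·16 − 20595)/(156 − 885) = -6435/-729 ≈ 8.83.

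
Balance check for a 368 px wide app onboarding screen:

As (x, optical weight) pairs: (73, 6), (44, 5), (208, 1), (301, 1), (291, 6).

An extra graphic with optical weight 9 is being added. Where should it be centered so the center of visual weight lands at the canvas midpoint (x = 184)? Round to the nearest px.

With the extra graphic, Σw becomes 6 + 5 + 1 + 1 + 6 + 9 = 28.
x: target moment 28×184 = 5152; current 6·73 + 5·44 + 1·208 + 1·301 + 6·291 = 2913; the extra graphic supplies 2239, so x = 2239/9 ≈ 248.78.

x ≈ 249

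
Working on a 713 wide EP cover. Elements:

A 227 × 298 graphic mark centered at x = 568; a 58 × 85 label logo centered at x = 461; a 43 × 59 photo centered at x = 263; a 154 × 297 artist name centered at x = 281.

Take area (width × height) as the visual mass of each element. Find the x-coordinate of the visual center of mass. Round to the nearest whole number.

Areas → weights: graphic mark 227·298 = 67646, label logo 58·85 = 4930, photo 43·59 = 2537, artist name 154·297 = 45738; Σw = 120851.
Σw·x = 67646·568 + 4930·461 + 2537·263 + 45738·281 = 54215267, so x̄ = 54215267/120851 ≈ 448.61.

x ≈ 449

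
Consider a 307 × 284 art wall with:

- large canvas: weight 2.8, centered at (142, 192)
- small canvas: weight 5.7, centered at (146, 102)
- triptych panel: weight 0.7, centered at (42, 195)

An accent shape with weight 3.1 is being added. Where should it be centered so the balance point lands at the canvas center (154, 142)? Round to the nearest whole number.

(205, 158)

New total weight: (2.8 + 5.7 + 0.7) + 3.1 = 12.3.
x: need Σw·x = 12.3·154 = 1894.2. Existing = 2.8·142 + 5.7·146 + 0.7·42 = 1259.2. Remainder 635.0 / 3.1 ≈ 204.84.
y: need Σw·y = 12.3·142 = 1746.6. Existing = 2.8·192 + 5.7·102 + 0.7·195 = 1255.5. Remainder 491.1 / 3.1 ≈ 158.42.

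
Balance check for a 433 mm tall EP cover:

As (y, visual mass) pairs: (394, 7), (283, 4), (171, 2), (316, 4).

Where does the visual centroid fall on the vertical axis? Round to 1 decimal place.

Total weight = 7 + 4 + 2 + 4 = 17.
y: (7·394 + 4·283 + 2·171 + 4·316) / 17 = 5496 / 17 ≈ 323.29

y ≈ 323.3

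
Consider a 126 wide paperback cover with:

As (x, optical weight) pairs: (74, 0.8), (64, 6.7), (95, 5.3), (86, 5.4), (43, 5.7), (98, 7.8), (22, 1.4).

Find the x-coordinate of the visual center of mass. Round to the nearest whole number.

x ≈ 75

Total weight = 0.8 + 6.7 + 5.3 + 5.4 + 5.7 + 7.8 + 1.4 = 33.1.
Σw·x = 2496.2; x̄ = 2496.2/33.1 ≈ 75.41.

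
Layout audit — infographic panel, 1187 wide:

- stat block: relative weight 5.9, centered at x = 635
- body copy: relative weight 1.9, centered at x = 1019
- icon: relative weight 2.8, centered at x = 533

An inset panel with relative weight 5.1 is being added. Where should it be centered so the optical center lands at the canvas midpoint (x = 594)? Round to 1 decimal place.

New total weight: (5.9 + 1.9 + 2.8) + 5.1 = 15.7.
x: target moment 15.7×594 = 9325.8; current 5.9·635 + 1.9·1019 + 2.8·533 = 7175.0; the inset panel supplies 2150.8, so x = 2150.8/5.1 ≈ 421.73.

x ≈ 421.7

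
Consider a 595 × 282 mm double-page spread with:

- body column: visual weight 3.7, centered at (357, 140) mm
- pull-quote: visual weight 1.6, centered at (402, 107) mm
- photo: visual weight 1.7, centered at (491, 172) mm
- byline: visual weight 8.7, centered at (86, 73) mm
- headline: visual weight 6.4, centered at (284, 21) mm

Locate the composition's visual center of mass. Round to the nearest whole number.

Σw = 3.7 + 1.6 + 1.7 + 8.7 + 6.4 = 22.1.
Σw·x = 3.7·357 + 1.6·402 + 1.7·491 + 8.7·86 + 6.4·284 = 5364.6, so x̄ = 5364.6/22.1 ≈ 242.74.
Σw·y = 3.7·140 + 1.6·107 + 1.7·172 + 8.7·73 + 6.4·21 = 1751.1, so ȳ = 1751.1/22.1 ≈ 79.24.

(243, 79)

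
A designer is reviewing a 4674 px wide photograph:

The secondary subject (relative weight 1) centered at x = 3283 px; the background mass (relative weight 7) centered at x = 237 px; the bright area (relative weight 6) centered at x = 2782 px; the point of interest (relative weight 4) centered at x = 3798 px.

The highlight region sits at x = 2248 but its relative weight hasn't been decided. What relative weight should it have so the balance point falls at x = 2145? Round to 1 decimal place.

Existing Σw = 18 (1 + 7 + 6 + 4); existing moment 1·3283 + 7·237 + 6·2782 + 4·3798 = 36826.
For the centroid to hit 2145: (36826 + w·2248) / (18 + w) = 2145.
So w = (2145·18 − 36826)/(2248 − 2145) = 1784/103 ≈ 17.32.

w ≈ 17.3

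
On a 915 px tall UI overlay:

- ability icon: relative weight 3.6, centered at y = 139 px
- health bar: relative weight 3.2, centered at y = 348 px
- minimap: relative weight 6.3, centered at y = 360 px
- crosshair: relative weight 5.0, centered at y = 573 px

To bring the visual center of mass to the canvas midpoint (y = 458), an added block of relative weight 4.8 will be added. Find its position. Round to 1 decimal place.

y ≈ 779.4

New total weight: (3.6 + 3.2 + 6.3 + 5.0) + 4.8 = 22.9.
Along y: (6747.0 + 4.8·y) / 22.9 = 458 (existing moment 3.6·139 + 3.2·348 + 6.3·360 + 5.0·573 = 6747.0) ⇒ y = (10488.2 − 6747.0) / 4.8 ≈ 779.42.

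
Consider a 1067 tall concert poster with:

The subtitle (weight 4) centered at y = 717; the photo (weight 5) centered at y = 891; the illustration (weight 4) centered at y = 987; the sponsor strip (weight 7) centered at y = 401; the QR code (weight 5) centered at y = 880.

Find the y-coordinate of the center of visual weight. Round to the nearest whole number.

y ≈ 739

Σw = 4 + 5 + 4 + 7 + 5 = 25.
y-moment: 4·717 + 5·891 + 4·987 + 7·401 + 5·880 = 18478; centroid 18478/25 ≈ 739.12.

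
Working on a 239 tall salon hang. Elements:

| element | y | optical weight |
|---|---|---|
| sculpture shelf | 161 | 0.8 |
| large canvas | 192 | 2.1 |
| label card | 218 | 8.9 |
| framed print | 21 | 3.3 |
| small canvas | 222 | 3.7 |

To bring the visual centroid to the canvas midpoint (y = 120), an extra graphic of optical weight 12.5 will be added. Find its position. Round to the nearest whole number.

y ≈ 31

New total weight: (0.8 + 2.1 + 8.9 + 3.3 + 3.7) + 12.5 = 31.3.
y: need Σw·y = 31.3·120 = 3756.0. Existing = 0.8·161 + 2.1·192 + 8.9·218 + 3.3·21 + 3.7·222 = 3362.9. Remainder 393.1 / 12.5 ≈ 31.45.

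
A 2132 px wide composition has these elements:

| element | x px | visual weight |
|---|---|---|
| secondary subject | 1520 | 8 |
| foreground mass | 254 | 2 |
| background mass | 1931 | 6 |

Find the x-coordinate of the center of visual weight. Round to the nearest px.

Weights sum to 8 + 2 + 6 = 16.
Σw·x = 8·1520 + 2·254 + 6·1931 = 24254, so x̄ = 24254/16 ≈ 1515.88.

x ≈ 1516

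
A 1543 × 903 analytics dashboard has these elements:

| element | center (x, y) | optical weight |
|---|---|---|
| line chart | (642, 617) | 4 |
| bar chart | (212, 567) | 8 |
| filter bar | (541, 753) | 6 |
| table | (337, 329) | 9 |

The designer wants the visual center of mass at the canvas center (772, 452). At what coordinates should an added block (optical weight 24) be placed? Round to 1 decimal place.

With the added block, Σw becomes 4 + 8 + 6 + 9 + 24 = 51.
x: target moment 51×772 = 39372; current 4·642 + 8·212 + 6·541 + 9·337 = 10543; the added block supplies 28829, so x = 28829/24 ≈ 1201.21.
y: target moment 51×452 = 23052; current 4·617 + 8·567 + 6·753 + 9·329 = 14483; the added block supplies 8569, so y = 8569/24 ≈ 357.04.

(1201.2, 357.0)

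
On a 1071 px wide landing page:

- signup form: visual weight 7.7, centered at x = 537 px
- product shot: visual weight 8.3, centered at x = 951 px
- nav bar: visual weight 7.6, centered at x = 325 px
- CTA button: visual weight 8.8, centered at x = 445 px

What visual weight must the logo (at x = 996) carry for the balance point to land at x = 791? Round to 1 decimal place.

w ≈ 35.2

Known weights sum to 7.7 + 8.3 + 7.6 + 8.8 = 32.4; their moment is 7.7·537 + 8.3·951 + 7.6·325 + 8.8·445 = 18414.2.
For the centroid to hit 791: (18414.2 + w·996) / (32.4 + w) = 791.
So w = (791·32.4 − 18414.2)/(996 − 791) = 7214.2/205 ≈ 35.19.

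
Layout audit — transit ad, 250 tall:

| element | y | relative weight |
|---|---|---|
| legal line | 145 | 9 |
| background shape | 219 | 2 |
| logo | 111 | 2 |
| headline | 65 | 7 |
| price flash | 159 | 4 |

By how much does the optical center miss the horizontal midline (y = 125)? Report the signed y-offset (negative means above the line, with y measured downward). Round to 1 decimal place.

≈ 2.3

Weights sum to 9 + 2 + 2 + 7 + 4 = 24.
y: (9·145 + 2·219 + 2·111 + 7·65 + 4·159) / 24 = 3056 / 24 ≈ 127.33
Offset from y = 125: 127.33 − 125 ≈ 2.33.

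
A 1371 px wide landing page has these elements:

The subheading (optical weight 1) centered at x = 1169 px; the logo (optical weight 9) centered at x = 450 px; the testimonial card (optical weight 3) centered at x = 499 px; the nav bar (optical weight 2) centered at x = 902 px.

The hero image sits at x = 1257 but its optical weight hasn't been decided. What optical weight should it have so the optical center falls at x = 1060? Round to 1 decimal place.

Fixed elements: Σw = 1 + 9 + 3 + 2 = 15, Σw·x = 1·1169 + 9·450 + 3·499 + 2·902 = 8520.
For the centroid to hit 1060: (8520 + w·1257) / (15 + w) = 1060.
Solving: w = (1060·15 − 8520) / (1257 − 1060) = 7380 / 197 ≈ 37.46.

w ≈ 37.5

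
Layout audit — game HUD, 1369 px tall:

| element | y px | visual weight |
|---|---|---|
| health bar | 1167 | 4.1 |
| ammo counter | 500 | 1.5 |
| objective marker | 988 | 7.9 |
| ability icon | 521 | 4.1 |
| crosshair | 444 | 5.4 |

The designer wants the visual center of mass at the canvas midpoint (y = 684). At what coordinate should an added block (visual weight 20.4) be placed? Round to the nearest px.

y ≈ 579

New total weight: (4.1 + 1.5 + 7.9 + 4.1 + 5.4) + 20.4 = 43.4.
y: need Σw·y = 43.4·684 = 29685.6. Existing = 4.1·1167 + 1.5·500 + 7.9·988 + 4.1·521 + 5.4·444 = 17873.6. Remainder 11812.0 / 20.4 ≈ 579.02.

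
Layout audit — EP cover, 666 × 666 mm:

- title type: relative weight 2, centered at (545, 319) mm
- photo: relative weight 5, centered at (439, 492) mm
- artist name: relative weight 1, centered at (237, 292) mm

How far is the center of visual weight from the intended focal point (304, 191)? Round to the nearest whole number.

Total weight = 2 + 5 + 1 = 8.
Σw·x = 2·545 + 5·439 + 1·237 = 3522, so x̄ = 3522/8 ≈ 440.25.
Σw·y = 2·319 + 5·492 + 1·292 = 3390, so ȳ = 3390/8 ≈ 423.75.
Offset from (304, 191): Δx ≈ 136.25, Δy ≈ 232.75; distance = √(Δx² + Δy²) ≈ 269.70.

≈ 270 mm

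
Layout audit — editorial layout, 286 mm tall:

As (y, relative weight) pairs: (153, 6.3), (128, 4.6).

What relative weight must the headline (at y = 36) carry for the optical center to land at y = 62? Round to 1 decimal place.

Known weights sum to 6.3 + 4.6 = 10.9; their moment is 6.3·153 + 4.6·128 = 1552.7.
For the centroid to hit 62: (1552.7 + w·36) / (10.9 + w) = 62.
So w = (62·10.9 − 1552.7)/(36 − 62) = -876.9/-26 ≈ 33.73.

w ≈ 33.7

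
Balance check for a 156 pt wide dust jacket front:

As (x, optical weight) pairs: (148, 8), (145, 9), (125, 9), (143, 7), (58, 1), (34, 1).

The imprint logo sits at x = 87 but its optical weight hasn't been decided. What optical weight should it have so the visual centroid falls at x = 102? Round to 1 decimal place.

w ≈ 75.8

Fixed elements: Σw = 8 + 9 + 9 + 7 + 1 + 1 = 35, Σw·x = 8·148 + 9·145 + 9·125 + 7·143 + 1·58 + 1·34 = 4707.
Set Σw·x/Σw = 102: (4707 + 87w) = 102·(35 + w).
So w = (102·35 − 4707)/(87 − 102) = -1137/-15 ≈ 75.80.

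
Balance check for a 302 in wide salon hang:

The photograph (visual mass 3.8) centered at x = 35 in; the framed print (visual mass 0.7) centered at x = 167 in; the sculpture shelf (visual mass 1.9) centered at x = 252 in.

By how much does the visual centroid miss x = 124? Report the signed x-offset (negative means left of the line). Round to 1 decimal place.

≈ -10.1 in

Weights sum to 3.8 + 0.7 + 1.9 = 6.4.
x: (3.8·35 + 0.7·167 + 1.9·252) / 6.4 = 728.7 / 6.4 ≈ 113.86
Against x = 124, that's 113.86 − 124 = -10.14.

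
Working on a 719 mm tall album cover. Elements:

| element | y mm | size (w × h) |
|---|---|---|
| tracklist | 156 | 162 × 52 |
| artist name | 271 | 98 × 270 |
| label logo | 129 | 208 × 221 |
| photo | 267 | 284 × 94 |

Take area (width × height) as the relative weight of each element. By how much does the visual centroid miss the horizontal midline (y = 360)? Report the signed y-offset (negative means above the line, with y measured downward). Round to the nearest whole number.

≈ -160 mm

Areas → weights: tracklist 162·52 = 8424, artist name 98·270 = 26460, label logo 208·221 = 45968, photo 284·94 = 26696; Σw = 107548.
Σw·y = 8424·156 + 26460·271 + 45968·129 + 26696·267 = 21542508, so ȳ = 21542508/107548 ≈ 200.31.
Difference: 200.31 − 360 ≈ -159.69.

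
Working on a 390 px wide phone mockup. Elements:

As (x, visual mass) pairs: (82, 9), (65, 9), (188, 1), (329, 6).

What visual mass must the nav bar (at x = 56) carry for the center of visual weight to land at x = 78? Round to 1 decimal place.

w ≈ 69.8

Known weights sum to 9 + 9 + 1 + 6 = 25; their moment is 9·82 + 9·65 + 1·188 + 6·329 = 3485.
For the centroid to hit 78: (3485 + w·56) / (25 + w) = 78.
Rearranging, w·(56 − 78) = 78·25 − 3485 = -1535, so w ≈ -1535/-22 = 69.77.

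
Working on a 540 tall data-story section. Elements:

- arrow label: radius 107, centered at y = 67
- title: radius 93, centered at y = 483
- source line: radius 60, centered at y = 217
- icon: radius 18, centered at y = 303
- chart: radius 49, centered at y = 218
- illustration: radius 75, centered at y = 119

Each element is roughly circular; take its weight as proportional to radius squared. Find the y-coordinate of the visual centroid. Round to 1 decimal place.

Weights ∝ r²: arrow label 107² = 11449, title 93² = 8649, source line 60² = 3600, icon 18² = 324, chart 49² = 2401, illustration 75² = 5625; Σw = 32048.
y: moment 7016715 / weight 32048 ≈ 218.94

y ≈ 218.9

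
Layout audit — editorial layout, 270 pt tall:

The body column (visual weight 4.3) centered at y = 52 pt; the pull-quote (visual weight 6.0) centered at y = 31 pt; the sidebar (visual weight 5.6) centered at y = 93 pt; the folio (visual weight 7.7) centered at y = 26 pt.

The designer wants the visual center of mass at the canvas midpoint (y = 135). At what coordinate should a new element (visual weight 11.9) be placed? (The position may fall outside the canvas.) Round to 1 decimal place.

y ≈ 307.7

After adding the new element, total weight = 4.3 + 6.0 + 5.6 + 7.7 + 11.9 = 35.5.
y: need Σw·y = 35.5·135 = 4792.5. Existing = 4.3·52 + 6.0·31 + 5.6·93 + 7.7·26 = 1130.6. Remainder 3661.9 / 11.9 ≈ 307.72.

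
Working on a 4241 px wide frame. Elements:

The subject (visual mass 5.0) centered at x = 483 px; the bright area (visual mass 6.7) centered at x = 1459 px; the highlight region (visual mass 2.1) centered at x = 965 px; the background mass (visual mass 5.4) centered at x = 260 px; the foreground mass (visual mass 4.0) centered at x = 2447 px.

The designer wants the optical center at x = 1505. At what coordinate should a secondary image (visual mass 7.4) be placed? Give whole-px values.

x ≈ 2790

After adding the secondary image, total weight = 5.0 + 6.7 + 2.1 + 5.4 + 4.0 + 7.4 = 30.6.
x: need Σw·x = 30.6·1505 = 46053.0. Existing = 5.0·483 + 6.7·1459 + 2.1·965 + 5.4·260 + 4.0·2447 = 25408.8. Remainder 20644.2 / 7.4 ≈ 2789.76.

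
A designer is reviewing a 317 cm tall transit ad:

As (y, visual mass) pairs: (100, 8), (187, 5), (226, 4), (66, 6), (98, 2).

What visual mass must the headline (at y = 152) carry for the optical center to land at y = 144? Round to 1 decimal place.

w ≈ 46.1

Existing Σw = 25 (8 + 5 + 4 + 6 + 2); existing moment 8·100 + 5·187 + 4·226 + 6·66 + 2·98 = 3231.
For the centroid to hit 144: (3231 + w·152) / (25 + w) = 144.
So w = (144·25 − 3231)/(152 − 144) = 369/8 ≈ 46.12.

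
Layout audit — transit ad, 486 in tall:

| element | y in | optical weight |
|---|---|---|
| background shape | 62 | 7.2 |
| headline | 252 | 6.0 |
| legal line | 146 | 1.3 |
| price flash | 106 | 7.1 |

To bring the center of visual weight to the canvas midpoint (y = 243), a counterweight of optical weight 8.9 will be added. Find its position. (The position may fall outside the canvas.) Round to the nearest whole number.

y ≈ 507

New total weight: (7.2 + 6.0 + 1.3 + 7.1) + 8.9 = 30.5.
y: target moment 30.5×243 = 7411.5; current 7.2·62 + 6.0·252 + 1.3·146 + 7.1·106 = 2900.8; the counterweight supplies 4510.7, so y = 4510.7/8.9 ≈ 506.82.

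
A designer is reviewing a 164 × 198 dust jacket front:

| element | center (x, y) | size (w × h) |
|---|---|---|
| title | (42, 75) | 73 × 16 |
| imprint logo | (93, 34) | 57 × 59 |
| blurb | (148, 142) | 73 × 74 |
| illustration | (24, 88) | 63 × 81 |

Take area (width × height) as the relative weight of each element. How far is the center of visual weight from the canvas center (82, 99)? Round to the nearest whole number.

Areas: title 73·16 = 1168, imprint logo 57·59 = 3363, blurb 73·74 = 5402, illustration 63·81 = 5103. Total weight = 15036.
Σw·x = 1168·42 + 3363·93 + 5402·148 + 5103·24 = 1283783, so x̄ = 1283783/15036 ≈ 85.38.
Σw·y = 1168·75 + 3363·34 + 5402·142 + 5103·88 = 1418090, so ȳ = 1418090/15036 ≈ 94.31.
From (82, 99): dx = 3.38, dy = -4.69, so the distance is √(dx²+dy²) ≈ 5.78.

≈ 6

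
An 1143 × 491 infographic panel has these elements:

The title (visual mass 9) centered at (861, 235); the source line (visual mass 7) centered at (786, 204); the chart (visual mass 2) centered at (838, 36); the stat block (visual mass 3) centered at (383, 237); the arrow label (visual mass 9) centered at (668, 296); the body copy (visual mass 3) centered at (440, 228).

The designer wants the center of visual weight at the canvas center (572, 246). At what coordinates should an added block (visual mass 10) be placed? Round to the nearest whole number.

After adding the added block, total weight = 9 + 7 + 2 + 3 + 9 + 3 + 10 = 43.
x: need Σw·x = 43·572 = 24596. Existing = 9·861 + 7·786 + 2·838 + 3·383 + 9·668 + 3·440 = 23408. Remainder 1188 / 10 ≈ 118.80.
y: need Σw·y = 43·246 = 10578. Existing = 9·235 + 7·204 + 2·36 + 3·237 + 9·296 + 3·228 = 7674. Remainder 2904 / 10 ≈ 290.40.

(119, 290)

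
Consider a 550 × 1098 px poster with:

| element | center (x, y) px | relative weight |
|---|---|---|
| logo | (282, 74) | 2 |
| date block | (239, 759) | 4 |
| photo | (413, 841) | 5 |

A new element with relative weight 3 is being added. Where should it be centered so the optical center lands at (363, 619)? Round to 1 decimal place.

(499.0, 425.7)

With the new element, Σw becomes 2 + 4 + 5 + 3 = 14.
x: target moment 14×363 = 5082; current 2·282 + 4·239 + 5·413 = 3585; the new element supplies 1497, so x = 1497/3 ≈ 499.00.
y: target moment 14×619 = 8666; current 2·74 + 4·759 + 5·841 = 7389; the new element supplies 1277, so y = 1277/3 ≈ 425.67.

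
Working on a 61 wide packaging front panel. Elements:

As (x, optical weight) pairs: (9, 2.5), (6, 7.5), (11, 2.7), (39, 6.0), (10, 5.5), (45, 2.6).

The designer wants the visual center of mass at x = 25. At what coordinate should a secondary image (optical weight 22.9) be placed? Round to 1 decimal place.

New total weight: (2.5 + 7.5 + 2.7 + 6.0 + 5.5 + 2.6) + 22.9 = 49.7.
x: target moment 49.7×25 = 1242.5; current 2.5·9 + 7.5·6 + 2.7·11 + 6.0·39 + 5.5·10 + 2.6·45 = 503.2; the secondary image supplies 739.3, so x = 739.3/22.9 ≈ 32.28.

x ≈ 32.3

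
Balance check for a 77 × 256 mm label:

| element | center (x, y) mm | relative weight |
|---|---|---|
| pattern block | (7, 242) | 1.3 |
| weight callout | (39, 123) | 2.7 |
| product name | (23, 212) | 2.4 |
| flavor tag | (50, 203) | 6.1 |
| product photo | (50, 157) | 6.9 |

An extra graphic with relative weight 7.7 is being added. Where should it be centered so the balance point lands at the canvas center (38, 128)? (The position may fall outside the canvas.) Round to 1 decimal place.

New total weight: (1.3 + 2.7 + 2.4 + 6.1 + 6.9) + 7.7 = 27.1.
Along x: (819.6 + 7.7·x) / 27.1 = 38 (existing moment 1.3·7 + 2.7·39 + 2.4·23 + 6.1·50 + 6.9·50 = 819.6) ⇒ x = (1029.8 − 819.6) / 7.7 ≈ 27.30.
Along y: (3477.1 + 7.7·y) / 27.1 = 128 (existing moment 1.3·242 + 2.7·123 + 2.4·212 + 6.1·203 + 6.9·157 = 3477.1) ⇒ y = (3468.8 − 3477.1) / 7.7 ≈ -1.08.

(27.3, -1.1)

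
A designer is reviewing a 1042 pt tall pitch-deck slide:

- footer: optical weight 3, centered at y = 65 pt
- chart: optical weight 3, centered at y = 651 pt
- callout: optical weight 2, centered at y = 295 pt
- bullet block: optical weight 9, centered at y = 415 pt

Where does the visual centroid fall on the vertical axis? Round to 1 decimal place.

Weights sum to 3 + 3 + 2 + 9 = 17.
y-moment: 3·65 + 3·651 + 2·295 + 9·415 = 6473; centroid 6473/17 ≈ 380.76.

y ≈ 380.8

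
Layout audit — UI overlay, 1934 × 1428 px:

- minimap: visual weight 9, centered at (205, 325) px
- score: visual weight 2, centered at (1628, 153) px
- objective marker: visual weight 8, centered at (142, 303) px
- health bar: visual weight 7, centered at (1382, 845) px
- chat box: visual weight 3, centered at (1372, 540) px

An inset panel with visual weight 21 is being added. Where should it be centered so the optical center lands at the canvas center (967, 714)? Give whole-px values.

(1349, 1072)

With the inset panel, Σw becomes 9 + 2 + 8 + 7 + 3 + 21 = 50.
Along x: (20027 + 21·x) / 50 = 967 (existing moment 9·205 + 2·1628 + 8·142 + 7·1382 + 3·1372 = 20027) ⇒ x = (48350 − 20027) / 21 ≈ 1348.71.
Along y: (13190 + 21·y) / 50 = 714 (existing moment 9·325 + 2·153 + 8·303 + 7·845 + 3·540 = 13190) ⇒ y = (35700 − 13190) / 21 ≈ 1071.90.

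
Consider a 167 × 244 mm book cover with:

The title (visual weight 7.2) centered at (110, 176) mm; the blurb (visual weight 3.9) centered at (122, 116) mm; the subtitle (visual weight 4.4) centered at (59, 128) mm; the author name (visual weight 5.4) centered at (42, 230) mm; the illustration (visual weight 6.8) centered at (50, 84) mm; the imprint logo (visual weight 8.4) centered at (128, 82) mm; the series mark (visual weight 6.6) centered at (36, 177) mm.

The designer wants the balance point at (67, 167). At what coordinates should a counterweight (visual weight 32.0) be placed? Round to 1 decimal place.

With the counterweight, Σw becomes 7.2 + 3.9 + 4.4 + 5.4 + 6.8 + 8.4 + 6.6 + 32.0 = 74.7.
Along x: (3407.0 + 32.0·x) / 74.7 = 67 (existing moment 7.2·110 + 3.9·122 + 4.4·59 + 5.4·42 + 6.8·50 + 8.4·128 + 6.6·36 = 3407.0) ⇒ x = (5004.9 − 3407.0) / 32.0 ≈ 49.93.
Along y: (5953.0 + 32.0·y) / 74.7 = 167 (existing moment 7.2·176 + 3.9·116 + 4.4·128 + 5.4·230 + 6.8·84 + 8.4·82 + 6.6·177 = 5953.0) ⇒ y = (12474.9 − 5953.0) / 32.0 ≈ 203.81.

(49.9, 203.8)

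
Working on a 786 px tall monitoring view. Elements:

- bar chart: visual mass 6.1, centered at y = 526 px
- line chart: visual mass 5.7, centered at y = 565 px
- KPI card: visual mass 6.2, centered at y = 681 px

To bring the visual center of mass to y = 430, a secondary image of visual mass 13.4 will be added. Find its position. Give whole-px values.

New total weight: (6.1 + 5.7 + 6.2) + 13.4 = 31.4.
Along y: (10651.3 + 13.4·y) / 31.4 = 430 (existing moment 6.1·526 + 5.7·565 + 6.2·681 = 10651.3) ⇒ y = (13502.0 − 10651.3) / 13.4 ≈ 212.74.

y ≈ 213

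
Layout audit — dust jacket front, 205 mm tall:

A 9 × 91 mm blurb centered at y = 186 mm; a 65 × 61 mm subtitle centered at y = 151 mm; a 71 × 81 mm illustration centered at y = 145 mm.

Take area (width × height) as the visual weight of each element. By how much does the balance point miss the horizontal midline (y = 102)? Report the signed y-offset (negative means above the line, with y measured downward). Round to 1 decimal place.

Areas: blurb 9·91 = 819, subtitle 65·61 = 3965, illustration 71·81 = 5751. Total weight = 10535.
Σw·y = 819·186 + 3965·151 + 5751·145 = 1584944, so ȳ = 1584944/10535 ≈ 150.45.
Offset from y = 102: 150.45 − 102 ≈ 48.45.

≈ 48.4 mm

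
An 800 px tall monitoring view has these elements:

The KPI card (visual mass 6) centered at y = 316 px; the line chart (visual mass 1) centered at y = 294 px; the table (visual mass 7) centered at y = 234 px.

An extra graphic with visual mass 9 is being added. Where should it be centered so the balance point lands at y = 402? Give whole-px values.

y ≈ 602

New total weight: (6 + 1 + 7) + 9 = 23.
Along y: (3828 + 9·y) / 23 = 402 (existing moment 6·316 + 1·294 + 7·234 = 3828) ⇒ y = (9246 − 3828) / 9 ≈ 602.00.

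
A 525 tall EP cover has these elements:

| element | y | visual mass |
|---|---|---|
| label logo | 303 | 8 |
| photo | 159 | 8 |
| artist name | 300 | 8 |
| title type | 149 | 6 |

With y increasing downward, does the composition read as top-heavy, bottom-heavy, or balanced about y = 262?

Total weight = 8 + 8 + 8 + 6 = 30.
Σw·y = 8·303 + 8·159 + 8·300 + 6·149 = 6990, so ȳ = 6990/30 ≈ 233.00.
233.0 vs midline 262 → top-heavy.

top-heavy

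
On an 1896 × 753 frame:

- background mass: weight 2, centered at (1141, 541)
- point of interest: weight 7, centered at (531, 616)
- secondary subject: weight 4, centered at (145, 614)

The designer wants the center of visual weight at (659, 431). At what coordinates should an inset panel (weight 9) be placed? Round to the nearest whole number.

After adding the inset panel, total weight = 2 + 7 + 4 + 9 = 22.
x: target moment 22×659 = 14498; current 2·1141 + 7·531 + 4·145 = 6579; the inset panel supplies 7919, so x = 7919/9 ≈ 879.89.
y: target moment 22×431 = 9482; current 2·541 + 7·616 + 4·614 = 7850; the inset panel supplies 1632, so y = 1632/9 ≈ 181.33.

(880, 181)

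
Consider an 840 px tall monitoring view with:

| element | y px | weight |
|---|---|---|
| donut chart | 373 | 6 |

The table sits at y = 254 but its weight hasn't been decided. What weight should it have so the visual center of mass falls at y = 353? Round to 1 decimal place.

The single fixed element contributes weight 6, moment 6·373 = 2238.
For the centroid to hit 353: (2238 + w·254) / (6 + w) = 353.
So w = (353·6 − 2238)/(254 − 353) = -120/-99 ≈ 1.21.

w ≈ 1.2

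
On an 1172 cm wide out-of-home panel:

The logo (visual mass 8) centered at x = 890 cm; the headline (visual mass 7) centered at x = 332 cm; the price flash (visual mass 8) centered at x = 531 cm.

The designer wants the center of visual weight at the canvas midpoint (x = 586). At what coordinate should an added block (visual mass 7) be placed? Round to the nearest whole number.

x ≈ 555

New total weight: (8 + 7 + 8) + 7 = 30.
x: target moment 30×586 = 17580; current 8·890 + 7·332 + 8·531 = 13692; the added block supplies 3888, so x = 3888/7 ≈ 555.43.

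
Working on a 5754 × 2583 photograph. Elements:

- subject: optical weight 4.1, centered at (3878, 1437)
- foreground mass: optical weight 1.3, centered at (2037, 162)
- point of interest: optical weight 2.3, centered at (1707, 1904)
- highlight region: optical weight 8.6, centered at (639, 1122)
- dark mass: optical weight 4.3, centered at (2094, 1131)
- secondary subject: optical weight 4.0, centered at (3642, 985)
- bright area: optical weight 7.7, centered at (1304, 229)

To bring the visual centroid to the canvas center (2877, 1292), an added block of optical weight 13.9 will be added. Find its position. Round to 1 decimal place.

(5132.0, 2085.8)

With the added block, Σw becomes 4.1 + 1.3 + 2.3 + 8.6 + 4.3 + 4.0 + 7.7 + 13.9 = 46.2.
Along x: (61582.4 + 13.9·x) / 46.2 = 2877 (existing moment 4.1·3878 + 1.3·2037 + 2.3·1707 + 8.6·639 + 4.3·2094 + 4.0·3642 + 7.7·1304 = 61582.4) ⇒ x = (132917.4 − 61582.4) / 13.9 ≈ 5132.01.
Along y: (30697.3 + 13.9·y) / 46.2 = 1292 (existing moment 4.1·1437 + 1.3·162 + 2.3·1904 + 8.6·1122 + 4.3·1131 + 4.0·985 + 7.7·229 = 30697.3) ⇒ y = (59690.4 − 30697.3) / 13.9 ≈ 2085.83.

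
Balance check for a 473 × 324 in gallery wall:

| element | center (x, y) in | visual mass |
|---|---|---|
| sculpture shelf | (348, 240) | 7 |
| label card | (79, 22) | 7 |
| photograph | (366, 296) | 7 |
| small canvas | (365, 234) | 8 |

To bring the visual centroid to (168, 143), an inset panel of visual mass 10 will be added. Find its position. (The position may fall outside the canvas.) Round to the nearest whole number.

After adding the inset panel, total weight = 7 + 7 + 7 + 8 + 10 = 39.
Along x: (8471 + 10·x) / 39 = 168 (existing moment 7·348 + 7·79 + 7·366 + 8·365 = 8471) ⇒ x = (6552 − 8471) / 10 ≈ -191.90.
Along y: (5778 + 10·y) / 39 = 143 (existing moment 7·240 + 7·22 + 7·296 + 8·234 = 5778) ⇒ y = (5577 − 5778) / 10 ≈ -20.10.

(-192, -20)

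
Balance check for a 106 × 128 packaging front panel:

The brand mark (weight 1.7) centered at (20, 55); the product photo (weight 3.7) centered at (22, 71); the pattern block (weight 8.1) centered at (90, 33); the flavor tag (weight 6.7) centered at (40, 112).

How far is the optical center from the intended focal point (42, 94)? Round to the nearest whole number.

≈ 29

Weights sum to 1.7 + 3.7 + 8.1 + 6.7 = 20.2.
x: (1.7·20 + 3.7·22 + 8.1·90 + 6.7·40) / 20.2 = 1112.4 / 20.2 ≈ 55.07
y: (1.7·55 + 3.7·71 + 8.1·33 + 6.7·112) / 20.2 = 1373.9 / 20.2 ≈ 68.01
From (42, 94): dx = 13.07, dy = -25.99, so the distance is √(dx²+dy²) ≈ 29.09.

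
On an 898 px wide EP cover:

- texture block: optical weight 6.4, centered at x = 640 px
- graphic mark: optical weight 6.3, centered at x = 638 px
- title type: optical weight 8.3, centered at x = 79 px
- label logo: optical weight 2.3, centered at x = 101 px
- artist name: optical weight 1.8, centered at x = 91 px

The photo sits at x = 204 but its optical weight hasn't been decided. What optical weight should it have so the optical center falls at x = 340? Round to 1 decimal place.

w ≈ 4.7

Existing Σw = 25.1 (6.4 + 6.3 + 8.3 + 2.3 + 1.8); existing moment 6.4·640 + 6.3·638 + 8.3·79 + 2.3·101 + 1.8·91 = 9167.2.
Balance at x = 340 requires (9167.2 + w·204) / (25.1 + w) = 340.
Solving: w = (340·25.1 − 9167.2) / (204 − 340) = -633.2 / -136 ≈ 4.66.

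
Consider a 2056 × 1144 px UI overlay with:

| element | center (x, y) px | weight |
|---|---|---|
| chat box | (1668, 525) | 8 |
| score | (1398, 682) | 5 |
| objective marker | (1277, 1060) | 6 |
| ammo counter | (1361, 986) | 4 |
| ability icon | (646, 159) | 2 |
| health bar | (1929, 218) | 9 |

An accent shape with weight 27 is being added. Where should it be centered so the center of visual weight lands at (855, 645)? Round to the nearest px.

(2, 709)

With the accent shape, Σw becomes 8 + 5 + 6 + 4 + 2 + 9 + 27 = 61.
x: need Σw·x = 61·855 = 52155. Existing = 8·1668 + 5·1398 + 6·1277 + 4·1361 + 2·646 + 9·1929 = 52093. Remainder 62 / 27 ≈ 2.30.
y: need Σw·y = 61·645 = 39345. Existing = 8·525 + 5·682 + 6·1060 + 4·986 + 2·159 + 9·218 = 20194. Remainder 19151 / 27 ≈ 709.30.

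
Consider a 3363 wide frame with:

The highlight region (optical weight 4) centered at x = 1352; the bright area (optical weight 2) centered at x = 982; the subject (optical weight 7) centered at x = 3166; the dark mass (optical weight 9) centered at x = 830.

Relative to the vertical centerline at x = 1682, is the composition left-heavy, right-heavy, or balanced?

Total weight = 4 + 2 + 7 + 9 = 22.
Σw·x = 4·1352 + 2·982 + 7·3166 + 9·830 = 37004, so x̄ = 37004/22 ≈ 1682.00.
That equals the midline 1682 — balanced.

balanced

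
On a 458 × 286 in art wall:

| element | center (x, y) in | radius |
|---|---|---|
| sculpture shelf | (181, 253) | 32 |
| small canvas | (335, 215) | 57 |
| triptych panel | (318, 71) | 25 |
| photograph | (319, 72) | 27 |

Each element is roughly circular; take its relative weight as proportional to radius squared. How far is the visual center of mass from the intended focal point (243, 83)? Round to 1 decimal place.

r² weights: sculpture shelf 32² = 1024, small canvas 57² = 3249, triptych panel 25² = 625, photograph 27² = 729. Total = 5627.
Σw·x = 1024·181 + 3249·335 + 625·318 + 729·319 = 1705060, so x̄ = 1705060/5627 ≈ 303.01.
Σw·y = 1024·253 + 3249·215 + 625·71 + 729·72 = 1054470, so ȳ = 1054470/5627 ≈ 187.39.
Relative to (243, 83): Δ = (60.01, 104.39); |Δ| = √(60.01² + 104.39²) ≈ 120.42.

≈ 120.4 in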